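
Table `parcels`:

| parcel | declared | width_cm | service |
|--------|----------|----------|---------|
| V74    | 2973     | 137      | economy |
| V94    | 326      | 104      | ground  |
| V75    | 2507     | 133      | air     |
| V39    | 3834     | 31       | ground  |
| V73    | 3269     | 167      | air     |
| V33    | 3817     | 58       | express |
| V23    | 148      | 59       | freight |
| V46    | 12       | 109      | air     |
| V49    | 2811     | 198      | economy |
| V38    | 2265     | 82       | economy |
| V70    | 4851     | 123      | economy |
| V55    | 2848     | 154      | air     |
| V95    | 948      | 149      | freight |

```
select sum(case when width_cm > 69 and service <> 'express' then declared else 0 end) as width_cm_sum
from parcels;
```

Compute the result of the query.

22810

parcel=V74: ✓ → 2973
parcel=V94: ✓ → 326
parcel=V75: ✓ → 2507
parcel=V39: ✗
parcel=V73: ✓ → 3269
parcel=V33: ✗
parcel=V23: ✗
parcel=V46: ✓ → 12
parcel=V49: ✓ → 2811
parcel=V38: ✓ → 2265
parcel=V70: ✓ → 4851
parcel=V55: ✓ → 2848
parcel=V95: ✓ → 948
width_cm_sum = 2973 + 326 + 2507 + 3269 + 12 + 2811 + 2265 + 4851 + 2848 + 948 = 22810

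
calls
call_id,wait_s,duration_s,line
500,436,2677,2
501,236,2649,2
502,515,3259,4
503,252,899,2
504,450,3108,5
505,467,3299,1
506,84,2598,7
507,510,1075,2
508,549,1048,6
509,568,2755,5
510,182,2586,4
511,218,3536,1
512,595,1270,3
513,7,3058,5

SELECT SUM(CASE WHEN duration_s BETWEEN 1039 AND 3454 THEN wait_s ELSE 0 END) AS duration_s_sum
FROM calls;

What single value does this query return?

call_id=500: ✓ → 436
call_id=501: ✓ → 236
call_id=502: ✓ → 515
call_id=503: ✗
call_id=504: ✓ → 450
call_id=505: ✓ → 467
call_id=506: ✓ → 84
call_id=507: ✓ → 510
call_id=508: ✓ → 549
call_id=509: ✓ → 568
call_id=510: ✓ → 182
call_id=511: ✗
call_id=512: ✓ → 595
call_id=513: ✓ → 7
duration_s_sum = 436 + 236 + 515 + 450 + 467 + 84 + 510 + 549 + 568 + 182 + 595 + 7 = 4599

4599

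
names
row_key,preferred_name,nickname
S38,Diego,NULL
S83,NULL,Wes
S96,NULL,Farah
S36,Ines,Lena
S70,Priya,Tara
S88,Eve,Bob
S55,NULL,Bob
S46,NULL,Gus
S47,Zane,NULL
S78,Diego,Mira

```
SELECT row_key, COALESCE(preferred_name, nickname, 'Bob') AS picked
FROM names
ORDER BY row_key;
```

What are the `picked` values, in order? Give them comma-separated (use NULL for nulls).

Ines, Diego, Gus, Zane, Bob, Priya, Diego, Wes, Eve, Farah

row_key=S36: preferred_name=Ines → Ines
row_key=S38: preferred_name=Diego → Diego
row_key=S46: preferred_name=NULL, nickname=Gus → Gus
row_key=S47: preferred_name=Zane → Zane
row_key=S55: preferred_name=NULL, nickname=Bob → Bob
row_key=S70: preferred_name=Priya → Priya
row_key=S78: preferred_name=Diego → Diego
row_key=S83: preferred_name=NULL, nickname=Wes → Wes
row_key=S88: preferred_name=Eve → Eve
row_key=S96: preferred_name=NULL, nickname=Farah → Farah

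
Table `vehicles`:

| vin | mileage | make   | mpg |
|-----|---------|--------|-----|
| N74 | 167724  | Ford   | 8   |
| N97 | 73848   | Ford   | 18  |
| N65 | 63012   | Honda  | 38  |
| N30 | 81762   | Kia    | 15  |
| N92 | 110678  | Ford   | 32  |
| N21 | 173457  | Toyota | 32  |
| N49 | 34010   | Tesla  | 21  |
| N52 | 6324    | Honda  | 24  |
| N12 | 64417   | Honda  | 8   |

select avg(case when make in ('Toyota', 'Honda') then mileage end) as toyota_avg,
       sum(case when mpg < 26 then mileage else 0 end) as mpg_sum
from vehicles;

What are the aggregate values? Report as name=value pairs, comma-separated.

[toyota_avg: make in ('Toyota', 'Honda')]
vin=N74: ✗
vin=N97: ✗
vin=N65: ✓ → 63012
vin=N30: ✗
vin=N92: ✗
vin=N21: ✓ → 173457
vin=N49: ✗
vin=N52: ✓ → 6324
vin=N12: ✓ → 64417
toyota_avg = (63012 + 173457 + 6324 + 64417) / 4 = 76802.5
—
[mpg_sum: mpg < 26]
vin=N74: ✓ → 167724
vin=N97: ✓ → 73848
vin=N65: ✗
vin=N30: ✓ → 81762
vin=N92: ✗
vin=N21: ✗
vin=N49: ✓ → 34010
vin=N52: ✓ → 6324
vin=N12: ✓ → 64417
mpg_sum = 167724 + 73848 + 81762 + 34010 + 6324 + 64417 = 428085

toyota_avg=76802.5, mpg_sum=428085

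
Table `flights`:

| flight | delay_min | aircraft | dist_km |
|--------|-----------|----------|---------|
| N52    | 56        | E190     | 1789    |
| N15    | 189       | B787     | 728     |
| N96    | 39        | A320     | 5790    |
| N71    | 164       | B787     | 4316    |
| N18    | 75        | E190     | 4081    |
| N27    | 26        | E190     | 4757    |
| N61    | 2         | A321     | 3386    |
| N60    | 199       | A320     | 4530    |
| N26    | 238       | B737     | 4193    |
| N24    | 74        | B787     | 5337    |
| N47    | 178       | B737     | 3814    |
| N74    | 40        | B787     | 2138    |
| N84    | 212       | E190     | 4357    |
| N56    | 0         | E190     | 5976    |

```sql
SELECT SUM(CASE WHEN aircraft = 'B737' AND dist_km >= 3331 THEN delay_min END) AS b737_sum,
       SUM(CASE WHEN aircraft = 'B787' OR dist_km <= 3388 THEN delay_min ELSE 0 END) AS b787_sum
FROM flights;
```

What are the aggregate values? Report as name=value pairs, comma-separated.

[b737_sum: aircraft = 'B737' AND dist_km >= 3331]
flight=N52: ✗
flight=N15: ✗
flight=N96: ✗
flight=N71: ✗
flight=N18: ✗
flight=N27: ✗
flight=N61: ✗
flight=N60: ✗
flight=N26: ✓ → 238
flight=N24: ✗
flight=N47: ✓ → 178
flight=N74: ✗
flight=N84: ✗
flight=N56: ✗
b737_sum = 238 + 178 = 416
—
[b787_sum: aircraft = 'B787' OR dist_km <= 3388]
flight=N52: ✓ → 56
flight=N15: ✓ → 189
flight=N96: ✗
flight=N71: ✓ → 164
flight=N18: ✗
flight=N27: ✗
flight=N61: ✓ → 2
flight=N60: ✗
flight=N26: ✗
flight=N24: ✓ → 74
flight=N47: ✗
flight=N74: ✓ → 40
flight=N84: ✗
flight=N56: ✗
b787_sum = 56 + 189 + 164 + 2 + 74 + 40 = 525

b737_sum=416, b787_sum=525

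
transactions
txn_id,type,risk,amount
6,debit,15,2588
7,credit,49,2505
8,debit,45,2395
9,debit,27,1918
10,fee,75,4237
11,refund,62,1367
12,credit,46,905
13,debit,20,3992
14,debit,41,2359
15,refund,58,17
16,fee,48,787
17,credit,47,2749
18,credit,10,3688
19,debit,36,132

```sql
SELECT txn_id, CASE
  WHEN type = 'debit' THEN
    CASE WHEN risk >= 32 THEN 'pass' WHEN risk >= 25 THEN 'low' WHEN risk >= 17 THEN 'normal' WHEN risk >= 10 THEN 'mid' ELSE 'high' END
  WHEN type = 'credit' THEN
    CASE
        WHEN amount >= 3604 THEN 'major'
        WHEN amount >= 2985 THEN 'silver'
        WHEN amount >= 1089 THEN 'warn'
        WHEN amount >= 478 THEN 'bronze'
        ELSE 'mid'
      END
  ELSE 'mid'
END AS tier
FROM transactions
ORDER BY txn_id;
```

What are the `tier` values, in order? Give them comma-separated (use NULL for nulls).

mid, warn, pass, low, mid, mid, bronze, normal, pass, mid, mid, warn, major, pass

txn_id=6: type='debit' → inner[risk >= 10] → mid
txn_id=7: type='credit' → inner[amount >= 1089] → warn
txn_id=8: type='debit' → inner[risk >= 32] → pass
txn_id=9: type='debit' → inner[risk >= 25] → low
txn_id=10: type='fee' → outer ELSE → mid
txn_id=11: type='refund' → outer ELSE → mid
txn_id=12: type='credit' → inner[amount >= 478] → bronze
txn_id=13: type='debit' → inner[risk >= 17] → normal
txn_id=14: type='debit' → inner[risk >= 32] → pass
txn_id=15: type='refund' → outer ELSE → mid
txn_id=16: type='fee' → outer ELSE → mid
txn_id=17: type='credit' → inner[amount >= 1089] → warn
txn_id=18: type='credit' → inner[amount >= 3604] → major
txn_id=19: type='debit' → inner[risk >= 32] → pass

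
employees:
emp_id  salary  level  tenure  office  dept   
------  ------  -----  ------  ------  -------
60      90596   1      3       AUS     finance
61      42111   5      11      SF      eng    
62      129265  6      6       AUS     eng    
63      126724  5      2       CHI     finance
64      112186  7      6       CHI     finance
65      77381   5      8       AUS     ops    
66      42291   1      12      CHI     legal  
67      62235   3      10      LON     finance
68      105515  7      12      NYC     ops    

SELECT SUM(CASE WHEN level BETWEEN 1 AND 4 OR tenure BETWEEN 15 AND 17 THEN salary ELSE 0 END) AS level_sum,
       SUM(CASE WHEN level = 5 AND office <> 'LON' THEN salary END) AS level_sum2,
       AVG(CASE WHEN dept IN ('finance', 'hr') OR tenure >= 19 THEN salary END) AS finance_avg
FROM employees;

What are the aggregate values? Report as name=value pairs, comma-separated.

[level_sum: level BETWEEN 1 AND 4 OR tenure BETWEEN 15 AND 17]
emp_id=60: ✓ → 90596
emp_id=61: ✗
emp_id=62: ✗
emp_id=63: ✗
emp_id=64: ✗
emp_id=65: ✗
emp_id=66: ✓ → 42291
emp_id=67: ✓ → 62235
emp_id=68: ✗
level_sum = 90596 + 42291 + 62235 = 195122
—
[level_sum2: level = 5 AND office <> 'LON']
emp_id=60: ✗
emp_id=61: ✓ → 42111
emp_id=62: ✗
emp_id=63: ✓ → 126724
emp_id=64: ✗
emp_id=65: ✓ → 77381
emp_id=66: ✗
emp_id=67: ✗
emp_id=68: ✗
level_sum2 = 42111 + 126724 + 77381 = 246216
—
[finance_avg: dept IN ('finance', 'hr') OR tenure >= 19]
emp_id=60: ✓ → 90596
emp_id=61: ✗
emp_id=62: ✗
emp_id=63: ✓ → 126724
emp_id=64: ✓ → 112186
emp_id=65: ✗
emp_id=66: ✗
emp_id=67: ✓ → 62235
emp_id=68: ✗
finance_avg = (90596 + 126724 + 112186 + 62235) / 4 = 97935.25

level_sum=195122, level_sum2=246216, finance_avg=97935.25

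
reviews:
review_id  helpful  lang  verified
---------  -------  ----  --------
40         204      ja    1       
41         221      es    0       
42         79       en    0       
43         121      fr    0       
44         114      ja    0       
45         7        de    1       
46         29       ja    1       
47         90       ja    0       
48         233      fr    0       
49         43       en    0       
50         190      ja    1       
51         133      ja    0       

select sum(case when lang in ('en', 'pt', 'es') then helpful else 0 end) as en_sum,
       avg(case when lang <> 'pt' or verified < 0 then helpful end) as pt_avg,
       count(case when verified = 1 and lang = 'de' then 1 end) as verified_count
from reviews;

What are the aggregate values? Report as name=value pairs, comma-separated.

en_sum=343, pt_avg=122, verified_count=1

[en_sum: lang in ('en', 'pt', 'es')]
review_id=40: ✗
review_id=41: ✓ → 221
review_id=42: ✓ → 79
review_id=43: ✗
review_id=44: ✗
review_id=45: ✗
review_id=46: ✗
review_id=47: ✗
review_id=48: ✗
review_id=49: ✓ → 43
review_id=50: ✗
review_id=51: ✗
en_sum = 221 + 79 + 43 = 343
—
[pt_avg: lang <> 'pt' or verified < 0]
review_id=40: ✓ → 204
review_id=41: ✓ → 221
review_id=42: ✓ → 79
review_id=43: ✓ → 121
review_id=44: ✓ → 114
review_id=45: ✓ → 7
review_id=46: ✓ → 29
review_id=47: ✓ → 90
review_id=48: ✓ → 233
review_id=49: ✓ → 43
review_id=50: ✓ → 190
review_id=51: ✓ → 133
pt_avg = (204 + 221 + 79 + 121 + 114 + 7 + 29 + 90 + 233 + 43 + 190 + 133) / 12 = 122
—
[verified_count: verified = 1 and lang = 'de']
review_id=40: ✗
review_id=41: ✗
review_id=42: ✗
review_id=43: ✗
review_id=44: ✗
review_id=45: ✓ → 1
review_id=46: ✗
review_id=47: ✗
review_id=48: ✗
review_id=49: ✗
review_id=50: ✗
review_id=51: ✗
verified_count = COUNT(1) = 1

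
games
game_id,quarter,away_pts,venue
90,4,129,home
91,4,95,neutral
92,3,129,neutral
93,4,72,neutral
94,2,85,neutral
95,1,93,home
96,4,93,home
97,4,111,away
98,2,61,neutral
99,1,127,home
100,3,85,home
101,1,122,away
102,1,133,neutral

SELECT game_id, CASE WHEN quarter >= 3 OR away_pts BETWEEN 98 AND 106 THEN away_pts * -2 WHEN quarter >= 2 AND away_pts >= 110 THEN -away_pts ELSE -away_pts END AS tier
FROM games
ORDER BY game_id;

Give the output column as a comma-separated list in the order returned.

game_id=90: quarter >= 3 OR away_pts BETWEEN 98 AND 106 → -258
game_id=91: quarter >= 3 OR away_pts BETWEEN 98 AND 106 → -190
game_id=92: quarter >= 3 OR away_pts BETWEEN 98 AND 106 → -258
game_id=93: quarter >= 3 OR away_pts BETWEEN 98 AND 106 → -144
game_id=94: ELSE → -85
game_id=95: ELSE → -93
game_id=96: quarter >= 3 OR away_pts BETWEEN 98 AND 106 → -186
game_id=97: quarter >= 3 OR away_pts BETWEEN 98 AND 106 → -222
game_id=98: ELSE → -61
game_id=99: ELSE → -127
game_id=100: quarter >= 3 OR away_pts BETWEEN 98 AND 106 → -170
game_id=101: ELSE → -122
game_id=102: ELSE → -133

-258, -190, -258, -144, -85, -93, -186, -222, -61, -127, -170, -122, -133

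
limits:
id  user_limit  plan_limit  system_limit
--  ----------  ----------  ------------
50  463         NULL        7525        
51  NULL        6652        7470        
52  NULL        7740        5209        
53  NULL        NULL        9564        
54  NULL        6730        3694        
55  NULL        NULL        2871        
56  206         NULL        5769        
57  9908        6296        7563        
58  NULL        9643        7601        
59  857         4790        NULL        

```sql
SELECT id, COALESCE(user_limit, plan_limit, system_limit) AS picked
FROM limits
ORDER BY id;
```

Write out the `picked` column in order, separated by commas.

id=50: user_limit=463 → 463
id=51: user_limit=NULL, plan_limit=6652 → 6652
id=52: user_limit=NULL, plan_limit=7740 → 7740
id=53: user_limit=NULL, plan_limit=NULL, system_limit=9564 → 9564
id=54: user_limit=NULL, plan_limit=6730 → 6730
id=55: user_limit=NULL, plan_limit=NULL, system_limit=2871 → 2871
id=56: user_limit=206 → 206
id=57: user_limit=9908 → 9908
id=58: user_limit=NULL, plan_limit=9643 → 9643
id=59: user_limit=857 → 857

463, 6652, 7740, 9564, 6730, 2871, 206, 9908, 9643, 857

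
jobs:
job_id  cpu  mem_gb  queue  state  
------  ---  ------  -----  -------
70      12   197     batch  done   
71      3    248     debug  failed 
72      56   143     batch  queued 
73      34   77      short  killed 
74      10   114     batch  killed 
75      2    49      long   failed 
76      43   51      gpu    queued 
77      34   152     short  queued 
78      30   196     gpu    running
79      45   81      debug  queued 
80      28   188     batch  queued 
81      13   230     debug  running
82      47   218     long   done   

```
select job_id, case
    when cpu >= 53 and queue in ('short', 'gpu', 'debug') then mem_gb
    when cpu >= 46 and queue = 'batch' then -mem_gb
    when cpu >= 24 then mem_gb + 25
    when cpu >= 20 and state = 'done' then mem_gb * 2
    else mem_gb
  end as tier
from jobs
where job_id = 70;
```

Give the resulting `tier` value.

197

job_id = 70: cpu=12, mem_gb=197, queue=batch, state=done.
cpu >= 53 and queue in ('short', 'gpu', 'debug') → false
cpu >= 46 and queue = 'batch' → false
cpu >= 24 → false
cpu >= 20 and state = 'done' → false
No prior WHEN matched → ELSE → 197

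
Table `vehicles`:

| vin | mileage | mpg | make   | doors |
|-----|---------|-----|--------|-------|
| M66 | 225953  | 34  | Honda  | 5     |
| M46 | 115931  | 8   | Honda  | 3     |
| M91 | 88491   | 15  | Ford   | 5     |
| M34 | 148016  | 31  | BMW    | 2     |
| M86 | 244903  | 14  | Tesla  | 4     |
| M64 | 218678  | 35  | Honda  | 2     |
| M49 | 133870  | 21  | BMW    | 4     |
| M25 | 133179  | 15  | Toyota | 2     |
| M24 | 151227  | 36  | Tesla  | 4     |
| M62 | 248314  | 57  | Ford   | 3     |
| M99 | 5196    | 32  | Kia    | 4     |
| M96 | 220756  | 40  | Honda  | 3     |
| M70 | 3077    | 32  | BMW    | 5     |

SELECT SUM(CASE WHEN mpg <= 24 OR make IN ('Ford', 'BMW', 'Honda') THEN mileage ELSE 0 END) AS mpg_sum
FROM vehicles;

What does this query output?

1781168

vin=M66: ✓ → 225953
vin=M46: ✓ → 115931
vin=M91: ✓ → 88491
vin=M34: ✓ → 148016
vin=M86: ✓ → 244903
vin=M64: ✓ → 218678
vin=M49: ✓ → 133870
vin=M25: ✓ → 133179
vin=M24: ✗
vin=M62: ✓ → 248314
vin=M99: ✗
vin=M96: ✓ → 220756
vin=M70: ✓ → 3077
mpg_sum = 225953 + 115931 + 88491 + 148016 + 244903 + 218678 + 133870 + 133179 + 248314 + 220756 + 3077 = 1781168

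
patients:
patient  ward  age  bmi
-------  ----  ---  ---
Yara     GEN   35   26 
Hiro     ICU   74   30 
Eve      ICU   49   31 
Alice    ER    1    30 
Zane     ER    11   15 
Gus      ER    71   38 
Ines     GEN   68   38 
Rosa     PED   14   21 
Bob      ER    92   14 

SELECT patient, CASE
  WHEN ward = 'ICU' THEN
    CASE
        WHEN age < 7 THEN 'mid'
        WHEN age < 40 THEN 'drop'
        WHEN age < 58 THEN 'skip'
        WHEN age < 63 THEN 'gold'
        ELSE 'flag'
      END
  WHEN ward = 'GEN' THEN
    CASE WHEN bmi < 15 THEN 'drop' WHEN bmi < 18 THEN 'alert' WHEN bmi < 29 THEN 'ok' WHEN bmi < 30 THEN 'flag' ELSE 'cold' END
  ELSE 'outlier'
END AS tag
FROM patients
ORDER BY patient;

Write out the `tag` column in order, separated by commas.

outlier, outlier, skip, outlier, flag, cold, outlier, ok, outlier

patient=Alice: ward='ER' → outer ELSE → outlier
patient=Bob: ward='ER' → outer ELSE → outlier
patient=Eve: ward='ICU' → inner[age < 58] → skip
patient=Gus: ward='ER' → outer ELSE → outlier
patient=Hiro: ward='ICU' → inner[ELSE] → flag
patient=Ines: ward='GEN' → inner[ELSE] → cold
patient=Rosa: ward='PED' → outer ELSE → outlier
patient=Yara: ward='GEN' → inner[bmi < 29] → ok
patient=Zane: ward='ER' → outer ELSE → outlier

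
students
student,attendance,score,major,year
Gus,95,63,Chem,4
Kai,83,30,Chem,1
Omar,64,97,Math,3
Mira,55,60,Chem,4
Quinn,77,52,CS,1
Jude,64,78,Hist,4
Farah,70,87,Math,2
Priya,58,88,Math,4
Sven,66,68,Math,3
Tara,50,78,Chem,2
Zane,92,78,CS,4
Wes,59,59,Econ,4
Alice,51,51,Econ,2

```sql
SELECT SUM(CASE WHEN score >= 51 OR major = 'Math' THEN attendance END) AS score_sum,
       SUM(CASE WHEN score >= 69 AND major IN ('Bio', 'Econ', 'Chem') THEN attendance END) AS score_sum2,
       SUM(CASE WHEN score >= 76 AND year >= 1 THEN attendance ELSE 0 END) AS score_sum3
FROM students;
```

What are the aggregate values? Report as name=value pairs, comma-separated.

score_sum=801, score_sum2=50, score_sum3=398

[score_sum: score >= 51 OR major = 'Math']
student=Gus: ✓ → 95
student=Kai: ✗
student=Omar: ✓ → 64
student=Mira: ✓ → 55
student=Quinn: ✓ → 77
student=Jude: ✓ → 64
student=Farah: ✓ → 70
student=Priya: ✓ → 58
student=Sven: ✓ → 66
student=Tara: ✓ → 50
student=Zane: ✓ → 92
student=Wes: ✓ → 59
student=Alice: ✓ → 51
score_sum = 95 + 64 + 55 + 77 + 64 + 70 + 58 + 66 + 50 + 92 + 59 + 51 = 801
—
[score_sum2: score >= 69 AND major IN ('Bio', 'Econ', 'Chem')]
student=Gus: ✗
student=Kai: ✗
student=Omar: ✗
student=Mira: ✗
student=Quinn: ✗
student=Jude: ✗
student=Farah: ✗
student=Priya: ✗
student=Sven: ✗
student=Tara: ✓ → 50
student=Zane: ✗
student=Wes: ✗
student=Alice: ✗
score_sum2 = 50
—
[score_sum3: score >= 76 AND year >= 1]
student=Gus: ✗
student=Kai: ✗
student=Omar: ✓ → 64
student=Mira: ✗
student=Quinn: ✗
student=Jude: ✓ → 64
student=Farah: ✓ → 70
student=Priya: ✓ → 58
student=Sven: ✗
student=Tara: ✓ → 50
student=Zane: ✓ → 92
student=Wes: ✗
student=Alice: ✗
score_sum3 = 64 + 64 + 70 + 58 + 50 + 92 = 398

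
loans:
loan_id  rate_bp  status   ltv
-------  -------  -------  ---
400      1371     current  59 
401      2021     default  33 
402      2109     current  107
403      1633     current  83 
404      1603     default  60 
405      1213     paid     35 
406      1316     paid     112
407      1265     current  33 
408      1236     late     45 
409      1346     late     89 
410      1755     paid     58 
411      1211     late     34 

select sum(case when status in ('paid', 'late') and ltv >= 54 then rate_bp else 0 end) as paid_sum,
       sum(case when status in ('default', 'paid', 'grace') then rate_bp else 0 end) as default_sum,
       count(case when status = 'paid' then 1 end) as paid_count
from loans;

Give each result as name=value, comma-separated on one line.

paid_sum=4417, default_sum=7908, paid_count=3

[paid_sum: status in ('paid', 'late') and ltv >= 54]
loan_id=400: ✗
loan_id=401: ✗
loan_id=402: ✗
loan_id=403: ✗
loan_id=404: ✗
loan_id=405: ✗
loan_id=406: ✓ → 1316
loan_id=407: ✗
loan_id=408: ✗
loan_id=409: ✓ → 1346
loan_id=410: ✓ → 1755
loan_id=411: ✗
paid_sum = 1316 + 1346 + 1755 = 4417
—
[default_sum: status in ('default', 'paid', 'grace')]
loan_id=400: ✗
loan_id=401: ✓ → 2021
loan_id=402: ✗
loan_id=403: ✗
loan_id=404: ✓ → 1603
loan_id=405: ✓ → 1213
loan_id=406: ✓ → 1316
loan_id=407: ✗
loan_id=408: ✗
loan_id=409: ✗
loan_id=410: ✓ → 1755
loan_id=411: ✗
default_sum = 2021 + 1603 + 1213 + 1316 + 1755 = 7908
—
[paid_count: status = 'paid']
loan_id=400: ✗
loan_id=401: ✗
loan_id=402: ✗
loan_id=403: ✗
loan_id=404: ✗
loan_id=405: ✓ → 1
loan_id=406: ✓ → 1
loan_id=407: ✗
loan_id=408: ✗
loan_id=409: ✗
loan_id=410: ✓ → 1
loan_id=411: ✗
paid_count = COUNT(1, 1, 1) = 3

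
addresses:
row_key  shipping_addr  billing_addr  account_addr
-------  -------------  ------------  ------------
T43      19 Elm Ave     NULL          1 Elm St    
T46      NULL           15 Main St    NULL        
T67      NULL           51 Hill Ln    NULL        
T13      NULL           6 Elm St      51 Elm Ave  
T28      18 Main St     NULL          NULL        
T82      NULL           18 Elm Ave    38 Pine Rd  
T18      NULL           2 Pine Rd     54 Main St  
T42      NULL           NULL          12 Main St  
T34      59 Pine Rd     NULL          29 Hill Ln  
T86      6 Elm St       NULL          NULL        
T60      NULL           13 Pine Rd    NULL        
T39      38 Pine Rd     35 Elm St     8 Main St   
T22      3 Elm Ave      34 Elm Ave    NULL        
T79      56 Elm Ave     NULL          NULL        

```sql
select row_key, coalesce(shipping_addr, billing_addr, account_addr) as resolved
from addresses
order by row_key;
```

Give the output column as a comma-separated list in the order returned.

row_key=T13: shipping_addr=NULL, billing_addr=6 Elm St → 6 Elm St
row_key=T18: shipping_addr=NULL, billing_addr=2 Pine Rd → 2 Pine Rd
row_key=T22: shipping_addr=3 Elm Ave → 3 Elm Ave
row_key=T28: shipping_addr=18 Main St → 18 Main St
row_key=T34: shipping_addr=59 Pine Rd → 59 Pine Rd
row_key=T39: shipping_addr=38 Pine Rd → 38 Pine Rd
row_key=T42: shipping_addr=NULL, billing_addr=NULL, account_addr=12 Main St → 12 Main St
row_key=T43: shipping_addr=19 Elm Ave → 19 Elm Ave
row_key=T46: shipping_addr=NULL, billing_addr=15 Main St → 15 Main St
row_key=T60: shipping_addr=NULL, billing_addr=13 Pine Rd → 13 Pine Rd
row_key=T67: shipping_addr=NULL, billing_addr=51 Hill Ln → 51 Hill Ln
row_key=T79: shipping_addr=56 Elm Ave → 56 Elm Ave
row_key=T82: shipping_addr=NULL, billing_addr=18 Elm Ave → 18 Elm Ave
row_key=T86: shipping_addr=6 Elm St → 6 Elm St

6 Elm St, 2 Pine Rd, 3 Elm Ave, 18 Main St, 59 Pine Rd, 38 Pine Rd, 12 Main St, 19 Elm Ave, 15 Main St, 13 Pine Rd, 51 Hill Ln, 56 Elm Ave, 18 Elm Ave, 6 Elm St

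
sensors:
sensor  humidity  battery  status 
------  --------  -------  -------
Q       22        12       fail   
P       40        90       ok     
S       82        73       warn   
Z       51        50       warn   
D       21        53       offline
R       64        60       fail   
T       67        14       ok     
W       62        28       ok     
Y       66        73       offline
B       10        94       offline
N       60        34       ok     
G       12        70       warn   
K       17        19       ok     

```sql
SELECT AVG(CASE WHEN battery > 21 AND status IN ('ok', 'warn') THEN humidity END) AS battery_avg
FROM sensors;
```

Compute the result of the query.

sensor=Q: ✗
sensor=P: ✓ → 40
sensor=S: ✓ → 82
sensor=Z: ✓ → 51
sensor=D: ✗
sensor=R: ✗
sensor=T: ✗
sensor=W: ✓ → 62
sensor=Y: ✗
sensor=B: ✗
sensor=N: ✓ → 60
sensor=G: ✓ → 12
sensor=K: ✗
battery_avg = (40 + 82 + 51 + 62 + 60 + 12) / 6 = 51.1666666667

51.1666666667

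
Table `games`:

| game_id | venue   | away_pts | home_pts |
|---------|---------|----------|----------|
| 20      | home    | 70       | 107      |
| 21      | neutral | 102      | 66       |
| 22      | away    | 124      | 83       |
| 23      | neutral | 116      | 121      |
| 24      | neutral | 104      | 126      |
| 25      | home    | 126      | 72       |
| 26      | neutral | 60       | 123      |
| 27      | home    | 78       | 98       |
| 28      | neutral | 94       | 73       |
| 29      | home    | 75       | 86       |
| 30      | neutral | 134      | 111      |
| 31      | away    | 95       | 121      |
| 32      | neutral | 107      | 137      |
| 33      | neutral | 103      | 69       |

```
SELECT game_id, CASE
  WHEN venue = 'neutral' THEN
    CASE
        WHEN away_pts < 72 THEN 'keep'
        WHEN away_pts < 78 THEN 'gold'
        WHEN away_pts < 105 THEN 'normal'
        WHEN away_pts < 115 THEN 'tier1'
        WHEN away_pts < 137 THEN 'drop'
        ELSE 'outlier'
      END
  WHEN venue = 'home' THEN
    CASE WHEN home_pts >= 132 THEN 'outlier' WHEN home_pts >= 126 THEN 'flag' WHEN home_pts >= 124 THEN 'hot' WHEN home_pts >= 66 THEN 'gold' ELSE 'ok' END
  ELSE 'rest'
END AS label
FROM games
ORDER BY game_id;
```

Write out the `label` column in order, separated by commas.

game_id=20: venue='home' → inner[home_pts >= 66] → gold
game_id=21: venue='neutral' → inner[away_pts < 105] → normal
game_id=22: venue='away' → outer ELSE → rest
game_id=23: venue='neutral' → inner[away_pts < 137] → drop
game_id=24: venue='neutral' → inner[away_pts < 105] → normal
game_id=25: venue='home' → inner[home_pts >= 66] → gold
game_id=26: venue='neutral' → inner[away_pts < 72] → keep
game_id=27: venue='home' → inner[home_pts >= 66] → gold
game_id=28: venue='neutral' → inner[away_pts < 105] → normal
game_id=29: venue='home' → inner[home_pts >= 66] → gold
game_id=30: venue='neutral' → inner[away_pts < 137] → drop
game_id=31: venue='away' → outer ELSE → rest
game_id=32: venue='neutral' → inner[away_pts < 115] → tier1
game_id=33: venue='neutral' → inner[away_pts < 105] → normal

gold, normal, rest, drop, normal, gold, keep, gold, normal, gold, drop, rest, tier1, normal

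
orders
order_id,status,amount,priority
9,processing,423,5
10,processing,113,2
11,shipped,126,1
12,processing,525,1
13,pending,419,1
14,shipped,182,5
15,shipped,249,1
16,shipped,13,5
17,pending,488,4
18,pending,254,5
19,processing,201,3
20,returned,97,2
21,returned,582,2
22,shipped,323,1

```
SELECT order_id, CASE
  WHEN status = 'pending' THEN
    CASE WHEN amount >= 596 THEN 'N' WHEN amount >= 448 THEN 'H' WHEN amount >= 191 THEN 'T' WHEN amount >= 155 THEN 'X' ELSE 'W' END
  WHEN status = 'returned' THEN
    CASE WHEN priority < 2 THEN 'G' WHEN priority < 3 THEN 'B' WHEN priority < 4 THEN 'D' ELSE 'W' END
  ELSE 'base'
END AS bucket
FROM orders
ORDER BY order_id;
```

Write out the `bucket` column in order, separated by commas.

order_id=9: status='processing' → outer ELSE → base
order_id=10: status='processing' → outer ELSE → base
order_id=11: status='shipped' → outer ELSE → base
order_id=12: status='processing' → outer ELSE → base
order_id=13: status='pending' → inner[amount >= 191] → T
order_id=14: status='shipped' → outer ELSE → base
order_id=15: status='shipped' → outer ELSE → base
order_id=16: status='shipped' → outer ELSE → base
order_id=17: status='pending' → inner[amount >= 448] → H
order_id=18: status='pending' → inner[amount >= 191] → T
order_id=19: status='processing' → outer ELSE → base
order_id=20: status='returned' → inner[priority < 3] → B
order_id=21: status='returned' → inner[priority < 3] → B
order_id=22: status='shipped' → outer ELSE → base

base, base, base, base, T, base, base, base, H, T, base, B, B, base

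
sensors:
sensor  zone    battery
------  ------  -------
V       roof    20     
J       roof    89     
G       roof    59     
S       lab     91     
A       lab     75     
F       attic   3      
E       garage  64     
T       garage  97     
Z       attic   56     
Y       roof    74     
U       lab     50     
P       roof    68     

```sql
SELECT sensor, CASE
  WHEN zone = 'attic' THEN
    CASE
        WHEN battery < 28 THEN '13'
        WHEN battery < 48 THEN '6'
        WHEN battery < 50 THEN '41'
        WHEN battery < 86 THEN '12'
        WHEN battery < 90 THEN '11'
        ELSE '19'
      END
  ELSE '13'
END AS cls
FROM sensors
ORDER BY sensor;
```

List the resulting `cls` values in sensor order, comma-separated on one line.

13, 13, 13, 13, 13, 13, 13, 13, 13, 13, 13, 12

sensor=A: zone='lab' → outer ELSE → 13
sensor=E: zone='garage' → outer ELSE → 13
sensor=F: zone='attic' → inner[battery < 28] → 13
sensor=G: zone='roof' → outer ELSE → 13
sensor=J: zone='roof' → outer ELSE → 13
sensor=P: zone='roof' → outer ELSE → 13
sensor=S: zone='lab' → outer ELSE → 13
sensor=T: zone='garage' → outer ELSE → 13
sensor=U: zone='lab' → outer ELSE → 13
sensor=V: zone='roof' → outer ELSE → 13
sensor=Y: zone='roof' → outer ELSE → 13
sensor=Z: zone='attic' → inner[battery < 86] → 12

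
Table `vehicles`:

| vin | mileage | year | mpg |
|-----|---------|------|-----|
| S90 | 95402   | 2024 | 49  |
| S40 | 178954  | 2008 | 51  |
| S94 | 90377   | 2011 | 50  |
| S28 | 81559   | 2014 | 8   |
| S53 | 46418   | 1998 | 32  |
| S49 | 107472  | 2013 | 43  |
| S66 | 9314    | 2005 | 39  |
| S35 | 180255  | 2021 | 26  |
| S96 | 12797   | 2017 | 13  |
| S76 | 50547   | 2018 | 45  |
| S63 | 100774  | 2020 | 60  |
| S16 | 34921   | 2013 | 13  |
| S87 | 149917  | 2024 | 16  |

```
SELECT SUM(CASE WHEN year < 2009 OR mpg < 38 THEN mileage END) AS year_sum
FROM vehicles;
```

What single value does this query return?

vin=S90: ✗
vin=S40: ✓ → 178954
vin=S94: ✗
vin=S28: ✓ → 81559
vin=S53: ✓ → 46418
vin=S49: ✗
vin=S66: ✓ → 9314
vin=S35: ✓ → 180255
vin=S96: ✓ → 12797
vin=S76: ✗
vin=S63: ✗
vin=S16: ✓ → 34921
vin=S87: ✓ → 149917
year_sum = 178954 + 81559 + 46418 + 9314 + 180255 + 12797 + 34921 + 149917 = 694135

694135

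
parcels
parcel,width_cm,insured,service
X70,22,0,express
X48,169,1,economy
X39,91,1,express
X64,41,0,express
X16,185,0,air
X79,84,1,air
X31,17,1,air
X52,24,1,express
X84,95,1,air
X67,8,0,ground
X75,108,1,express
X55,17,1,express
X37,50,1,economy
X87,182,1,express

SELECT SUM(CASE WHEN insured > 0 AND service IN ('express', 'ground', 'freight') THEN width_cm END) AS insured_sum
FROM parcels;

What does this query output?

parcel=X70: ✗
parcel=X48: ✗
parcel=X39: ✓ → 91
parcel=X64: ✗
parcel=X16: ✗
parcel=X79: ✗
parcel=X31: ✗
parcel=X52: ✓ → 24
parcel=X84: ✗
parcel=X67: ✗
parcel=X75: ✓ → 108
parcel=X55: ✓ → 17
parcel=X37: ✗
parcel=X87: ✓ → 182
insured_sum = 91 + 24 + 108 + 17 + 182 = 422

422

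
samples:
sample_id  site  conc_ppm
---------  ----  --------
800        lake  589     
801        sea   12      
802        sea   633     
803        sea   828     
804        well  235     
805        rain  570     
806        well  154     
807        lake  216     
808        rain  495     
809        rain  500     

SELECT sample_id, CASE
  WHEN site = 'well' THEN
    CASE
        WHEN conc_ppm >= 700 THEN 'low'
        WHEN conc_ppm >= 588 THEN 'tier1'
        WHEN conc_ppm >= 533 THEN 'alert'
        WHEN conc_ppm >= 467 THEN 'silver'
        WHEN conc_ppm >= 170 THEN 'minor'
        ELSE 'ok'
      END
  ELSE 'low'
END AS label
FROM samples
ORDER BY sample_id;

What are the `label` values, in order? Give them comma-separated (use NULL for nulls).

low, low, low, low, minor, low, ok, low, low, low

sample_id=800: site='lake' → outer ELSE → low
sample_id=801: site='sea' → outer ELSE → low
sample_id=802: site='sea' → outer ELSE → low
sample_id=803: site='sea' → outer ELSE → low
sample_id=804: site='well' → inner[conc_ppm >= 170] → minor
sample_id=805: site='rain' → outer ELSE → low
sample_id=806: site='well' → inner[ELSE] → ok
sample_id=807: site='lake' → outer ELSE → low
sample_id=808: site='rain' → outer ELSE → low
sample_id=809: site='rain' → outer ELSE → low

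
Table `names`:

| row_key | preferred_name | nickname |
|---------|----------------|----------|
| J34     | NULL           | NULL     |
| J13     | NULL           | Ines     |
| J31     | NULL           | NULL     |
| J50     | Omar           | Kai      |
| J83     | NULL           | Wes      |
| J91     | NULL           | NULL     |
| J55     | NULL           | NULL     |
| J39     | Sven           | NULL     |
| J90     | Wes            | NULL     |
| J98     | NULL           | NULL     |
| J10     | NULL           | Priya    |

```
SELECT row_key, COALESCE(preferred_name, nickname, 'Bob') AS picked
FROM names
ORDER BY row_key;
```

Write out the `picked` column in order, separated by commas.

Priya, Ines, Bob, Bob, Sven, Omar, Bob, Wes, Wes, Bob, Bob

row_key=J10: preferred_name=NULL, nickname=Priya → Priya
row_key=J13: preferred_name=NULL, nickname=Ines → Ines
row_key=J31: preferred_name=NULL, nickname=NULL, → literal Bob → Bob
row_key=J34: preferred_name=NULL, nickname=NULL, → literal Bob → Bob
row_key=J39: preferred_name=Sven → Sven
row_key=J50: preferred_name=Omar → Omar
row_key=J55: preferred_name=NULL, nickname=NULL, → literal Bob → Bob
row_key=J83: preferred_name=NULL, nickname=Wes → Wes
row_key=J90: preferred_name=Wes → Wes
row_key=J91: preferred_name=NULL, nickname=NULL, → literal Bob → Bob
row_key=J98: preferred_name=NULL, nickname=NULL, → literal Bob → Bob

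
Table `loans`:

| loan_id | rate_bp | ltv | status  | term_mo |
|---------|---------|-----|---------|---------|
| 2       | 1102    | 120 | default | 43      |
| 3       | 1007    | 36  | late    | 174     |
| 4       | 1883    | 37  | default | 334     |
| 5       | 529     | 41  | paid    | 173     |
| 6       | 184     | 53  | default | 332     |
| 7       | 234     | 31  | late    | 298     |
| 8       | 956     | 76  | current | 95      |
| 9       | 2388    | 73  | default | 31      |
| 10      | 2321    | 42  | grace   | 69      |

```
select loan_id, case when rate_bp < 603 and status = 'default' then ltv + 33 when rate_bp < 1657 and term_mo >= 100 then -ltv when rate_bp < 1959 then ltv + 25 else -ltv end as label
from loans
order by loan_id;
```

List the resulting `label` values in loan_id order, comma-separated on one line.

loan_id=2: rate_bp < 1959 → 145
loan_id=3: rate_bp < 1657 and term_mo >= 100 → -36
loan_id=4: rate_bp < 1959 → 62
loan_id=5: rate_bp < 1657 and term_mo >= 100 → -41
loan_id=6: rate_bp < 603 and status = 'default' → 86
loan_id=7: rate_bp < 1657 and term_mo >= 100 → -31
loan_id=8: rate_bp < 1959 → 101
loan_id=9: ELSE → -73
loan_id=10: ELSE → -42

145, -36, 62, -41, 86, -31, 101, -73, -42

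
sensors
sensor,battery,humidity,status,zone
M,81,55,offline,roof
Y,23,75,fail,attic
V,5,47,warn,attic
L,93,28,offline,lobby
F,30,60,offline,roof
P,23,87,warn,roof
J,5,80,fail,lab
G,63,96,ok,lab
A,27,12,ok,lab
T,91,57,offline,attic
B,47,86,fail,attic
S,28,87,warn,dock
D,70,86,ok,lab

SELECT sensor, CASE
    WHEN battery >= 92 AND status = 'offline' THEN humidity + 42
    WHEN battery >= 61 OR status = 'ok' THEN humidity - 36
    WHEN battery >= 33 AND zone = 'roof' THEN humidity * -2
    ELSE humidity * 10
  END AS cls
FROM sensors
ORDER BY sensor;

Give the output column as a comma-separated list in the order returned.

sensor=A: battery >= 61 OR status = 'ok' → -24
sensor=B: ELSE → 860
sensor=D: battery >= 61 OR status = 'ok' → 50
sensor=F: ELSE → 600
sensor=G: battery >= 61 OR status = 'ok' → 60
sensor=J: ELSE → 800
sensor=L: battery >= 92 AND status = 'offline' → 70
sensor=M: battery >= 61 OR status = 'ok' → 19
sensor=P: ELSE → 870
sensor=S: ELSE → 870
sensor=T: battery >= 61 OR status = 'ok' → 21
sensor=V: ELSE → 470
sensor=Y: ELSE → 750

-24, 860, 50, 600, 60, 800, 70, 19, 870, 870, 21, 470, 750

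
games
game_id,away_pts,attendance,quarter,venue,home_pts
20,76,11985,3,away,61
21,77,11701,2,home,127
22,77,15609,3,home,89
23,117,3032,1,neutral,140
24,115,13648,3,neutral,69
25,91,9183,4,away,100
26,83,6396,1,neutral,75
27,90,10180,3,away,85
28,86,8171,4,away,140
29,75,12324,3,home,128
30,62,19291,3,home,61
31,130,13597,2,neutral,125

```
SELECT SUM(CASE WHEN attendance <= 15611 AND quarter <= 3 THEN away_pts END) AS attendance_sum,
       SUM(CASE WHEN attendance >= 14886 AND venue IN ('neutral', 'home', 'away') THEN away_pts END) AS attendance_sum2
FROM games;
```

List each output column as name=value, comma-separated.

[attendance_sum: attendance <= 15611 AND quarter <= 3]
game_id=20: ✓ → 76
game_id=21: ✓ → 77
game_id=22: ✓ → 77
game_id=23: ✓ → 117
game_id=24: ✓ → 115
game_id=25: ✗
game_id=26: ✓ → 83
game_id=27: ✓ → 90
game_id=28: ✗
game_id=29: ✓ → 75
game_id=30: ✗
game_id=31: ✓ → 130
attendance_sum = 76 + 77 + 77 + 117 + 115 + 83 + 90 + 75 + 130 = 840
—
[attendance_sum2: attendance >= 14886 AND venue IN ('neutral', 'home', 'away')]
game_id=20: ✗
game_id=21: ✗
game_id=22: ✓ → 77
game_id=23: ✗
game_id=24: ✗
game_id=25: ✗
game_id=26: ✗
game_id=27: ✗
game_id=28: ✗
game_id=29: ✗
game_id=30: ✓ → 62
game_id=31: ✗
attendance_sum2 = 77 + 62 = 139

attendance_sum=840, attendance_sum2=139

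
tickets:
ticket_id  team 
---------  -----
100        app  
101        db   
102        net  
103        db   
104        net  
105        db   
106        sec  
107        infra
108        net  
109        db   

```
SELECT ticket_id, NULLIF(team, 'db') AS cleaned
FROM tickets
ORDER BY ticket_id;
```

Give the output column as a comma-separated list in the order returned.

ticket_id=100: team=app vs db: differ → app
ticket_id=101: team=db vs db: equal → NULL
ticket_id=102: team=net vs db: differ → net
ticket_id=103: team=db vs db: equal → NULL
ticket_id=104: team=net vs db: differ → net
ticket_id=105: team=db vs db: equal → NULL
ticket_id=106: team=sec vs db: differ → sec
ticket_id=107: team=infra vs db: differ → infra
ticket_id=108: team=net vs db: differ → net
ticket_id=109: team=db vs db: equal → NULL

app, NULL, net, NULL, net, NULL, sec, infra, net, NULL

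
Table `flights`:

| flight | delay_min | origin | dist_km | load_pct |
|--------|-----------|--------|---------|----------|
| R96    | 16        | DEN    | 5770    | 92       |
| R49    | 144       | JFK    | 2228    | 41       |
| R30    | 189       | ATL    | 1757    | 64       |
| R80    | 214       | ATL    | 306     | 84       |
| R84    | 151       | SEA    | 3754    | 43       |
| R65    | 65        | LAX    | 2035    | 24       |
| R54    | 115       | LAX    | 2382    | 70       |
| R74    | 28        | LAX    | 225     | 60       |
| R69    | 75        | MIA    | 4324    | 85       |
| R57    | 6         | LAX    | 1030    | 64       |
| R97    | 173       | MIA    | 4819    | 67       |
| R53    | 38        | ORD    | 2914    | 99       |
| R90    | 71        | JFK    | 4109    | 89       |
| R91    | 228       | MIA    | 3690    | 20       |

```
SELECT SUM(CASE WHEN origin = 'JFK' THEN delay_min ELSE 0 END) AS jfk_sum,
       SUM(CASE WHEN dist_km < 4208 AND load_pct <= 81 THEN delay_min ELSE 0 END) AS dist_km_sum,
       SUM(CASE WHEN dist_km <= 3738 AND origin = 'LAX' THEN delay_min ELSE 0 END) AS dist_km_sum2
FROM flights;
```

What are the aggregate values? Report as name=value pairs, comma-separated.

[jfk_sum: origin = 'JFK']
flight=R96: ✗
flight=R49: ✓ → 144
flight=R30: ✗
flight=R80: ✗
flight=R84: ✗
flight=R65: ✗
flight=R54: ✗
flight=R74: ✗
flight=R69: ✗
flight=R57: ✗
flight=R97: ✗
flight=R53: ✗
flight=R90: ✓ → 71
flight=R91: ✗
jfk_sum = 144 + 71 = 215
—
[dist_km_sum: dist_km < 4208 AND load_pct <= 81]
flight=R96: ✗
flight=R49: ✓ → 144
flight=R30: ✓ → 189
flight=R80: ✗
flight=R84: ✓ → 151
flight=R65: ✓ → 65
flight=R54: ✓ → 115
flight=R74: ✓ → 28
flight=R69: ✗
flight=R57: ✓ → 6
flight=R97: ✗
flight=R53: ✗
flight=R90: ✗
flight=R91: ✓ → 228
dist_km_sum = 144 + 189 + 151 + 65 + 115 + 28 + 6 + 228 = 926
—
[dist_km_sum2: dist_km <= 3738 AND origin = 'LAX']
flight=R96: ✗
flight=R49: ✗
flight=R30: ✗
flight=R80: ✗
flight=R84: ✗
flight=R65: ✓ → 65
flight=R54: ✓ → 115
flight=R74: ✓ → 28
flight=R69: ✗
flight=R57: ✓ → 6
flight=R97: ✗
flight=R53: ✗
flight=R90: ✗
flight=R91: ✗
dist_km_sum2 = 65 + 115 + 28 + 6 = 214

jfk_sum=215, dist_km_sum=926, dist_km_sum2=214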